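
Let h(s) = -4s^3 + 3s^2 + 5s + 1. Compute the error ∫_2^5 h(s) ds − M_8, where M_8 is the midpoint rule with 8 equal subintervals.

-1.37109375

Exact integral: ∫_2^5 h(s) ds = -436.5.
M_8 = -435.12890625.
Error = -436.5 − (-435.12890625) = -1.37109375.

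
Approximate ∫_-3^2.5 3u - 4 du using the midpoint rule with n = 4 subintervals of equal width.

-26.125

Δu = (2.5 − (-3))/4 = 1.375.
Midpoints: -2.3125, -0.9375, 0.4375, 1.8125.
f(-2.3125) = -10.9375, f(-0.9375) = -6.8125, f(0.4375) = -2.6875, f(1.8125) = 1.4375.
Sum = Δu · [f(-2.3125) + f(-0.9375) + f(0.4375) + f(1.8125)].
Sum = -26.125.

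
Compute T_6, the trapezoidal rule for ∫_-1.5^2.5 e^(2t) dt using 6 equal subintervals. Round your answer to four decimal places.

84.8591

Δt = (2.5 − (-1.5))/6 = 2/3.
f(-1.5) ≈ 0.0498, f(-5/6) ≈ 0.1889, f(-1/6) ≈ 0.7165, f(0.5) ≈ 2.7183, f(7/6) ≈ 10.3123, f(11/6) ≈ 39.1213, f(2.5) ≈ 148.4132.
T_6 = (Δt/2)·[f(t_0) + 2f(t_1) + ... + 2f(t_{5}) + f(t_6)].
Sum ≈ 84.8591.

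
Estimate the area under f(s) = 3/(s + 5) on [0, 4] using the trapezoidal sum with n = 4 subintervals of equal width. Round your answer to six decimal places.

1.770238

Δs = (4 − 0)/4 = 1.
f(0) = 0.6, f(1) = 0.5, f(2) = 3/7, f(3) = 0.375, f(4) = 1/3.
T_4 = (Δs/2)·[f(s_0) + 2f(s_1) + 2f(s_2) + 2f(s_3) + f(s_4)].
Sum ≈ 1.770238.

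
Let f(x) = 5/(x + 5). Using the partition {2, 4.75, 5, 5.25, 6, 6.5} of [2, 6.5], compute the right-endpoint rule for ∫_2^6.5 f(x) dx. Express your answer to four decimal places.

2.2155

Subinterval widths: 2.75, 0.25, 0.25, 0.75, 0.5.
Right endpoints: 4.75, 5, 5.25, 6, 6.5.
f(4.75) = 20/39, f(5) = 0.5, f(5.25) = 20/41, f(6) = 5/11, f(6.5) = 10/23.
Sum = Σ Δx_i · f(x_i).
Sum ≈ 2.2155.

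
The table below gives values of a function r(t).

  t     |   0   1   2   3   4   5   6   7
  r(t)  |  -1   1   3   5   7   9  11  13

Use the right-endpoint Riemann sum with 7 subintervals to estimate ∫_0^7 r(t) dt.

49

Δt = 1.
Sum = 1·[1 + 3 + 5 + 7 + 9 + 11 + 13] = 49.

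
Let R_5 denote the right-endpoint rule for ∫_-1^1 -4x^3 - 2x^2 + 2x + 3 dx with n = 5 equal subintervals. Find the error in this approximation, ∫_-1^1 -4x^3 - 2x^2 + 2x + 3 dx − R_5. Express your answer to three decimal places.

0.907

Exact integral: ∫_-1^1 f(x) dx ≈ 4.66667.
R_5 = 3.76.
Error ≈ 4.66667 − 3.76 ≈ 0.907.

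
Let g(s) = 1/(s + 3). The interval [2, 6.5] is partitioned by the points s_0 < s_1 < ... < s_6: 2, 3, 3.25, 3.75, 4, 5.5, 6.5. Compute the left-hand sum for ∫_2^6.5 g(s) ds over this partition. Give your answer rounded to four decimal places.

0.6906

Subinterval widths: 1, 0.25, 0.5, 0.25, 1.5, 1.
Left endpoints: 2, 3, 3.25, 3.75, 4, 5.5.
g(2) = 0.2, g(3) = 1/6, g(3.25) = 0.16, g(3.75) = 4/27, g(4) = 1/7, g(5.5) = 2/17.
Sum = Σ Δs_i · g(s_i).
Sum ≈ 0.6906.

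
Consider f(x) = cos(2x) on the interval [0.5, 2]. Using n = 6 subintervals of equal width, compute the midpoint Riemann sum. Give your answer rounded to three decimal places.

-0.808

Δx = (2 − 0.5)/6 = 0.25.
Midpoints: 0.625, 0.875, 1.125, 1.375, 1.625, 1.875.
f(0.625) ≈ 0.315, f(0.875) ≈ -0.178, f(1.125) ≈ -0.628, f(1.375) ≈ -0.924, f(1.625) ≈ -0.994, f(1.875) ≈ -0.821.
Sum = Δx · [f(0.625) + f(0.875) + f(1.125) + ...].
Sum ≈ -0.808.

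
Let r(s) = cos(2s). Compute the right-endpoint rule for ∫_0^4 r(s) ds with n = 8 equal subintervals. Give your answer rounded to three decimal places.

Δs = (4 − 0)/8 = 0.5.
Right endpoints: 0.5, 1, 1.5, 2, 2.5, 3, 3.5, 4.
r(0.5) ≈ 0.540, r(1) ≈ -0.416, r(1.5) ≈ -0.990, r(2) ≈ -0.654, r(2.5) ≈ 0.284, r(3) ≈ 0.960, r(3.5) ≈ 0.754, r(4) ≈ -0.146.
Sum = Δs · [r(0.5) + r(1) + r(1.5) + ...].
Sum ≈ 0.166.

0.166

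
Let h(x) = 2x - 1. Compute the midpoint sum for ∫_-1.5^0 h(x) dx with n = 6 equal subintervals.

Δx = (0 − (-1.5))/6 = 0.25.
Midpoints: -1.375, -1.125, -0.875, -0.625, -0.375, -0.125.
h(-1.375) = -3.75, h(-1.125) = -3.25, h(-0.875) = -2.75, h(-0.625) = -2.25, h(-0.375) = -1.75, h(-0.125) = -1.25.
Sum = Δx · [h(-1.375) + h(-1.125) + h(-0.875) + ...].
Sum = -3.75.

-3.75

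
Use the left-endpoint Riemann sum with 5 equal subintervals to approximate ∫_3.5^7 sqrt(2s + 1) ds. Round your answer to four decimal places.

11.4530

Δs = (7 − 3.5)/5 = 0.7.
Left endpoints: 3.5, 4.2, 4.9, 5.6, 6.3.
f(3.5) ≈ 2.8284, f(4.2) ≈ 3.0659, f(4.9) ≈ 3.2863, f(5.6) ≈ 3.4928, f(6.3) ≈ 3.6878.
Sum = Δs · [f(3.5) + f(4.2) + f(4.9) + f(5.6) + f(6.3)].
Sum ≈ 11.4530.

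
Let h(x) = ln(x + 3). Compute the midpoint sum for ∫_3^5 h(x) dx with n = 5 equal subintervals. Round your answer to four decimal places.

Δx = (5 − 3)/5 = 0.4.
Midpoints: 3.2, 3.6, 4, 4.4, 4.8.
h(3.2) ≈ 1.8245, h(3.6) ≈ 1.8871, h(4) ≈ 1.9459, h(4.4) ≈ 2.0015, h(4.8) ≈ 2.0541.
Sum = Δx · [h(3.2) + h(3.6) + h(4) + h(4.4) + h(4.8)].
Sum ≈ 3.8853.

3.8853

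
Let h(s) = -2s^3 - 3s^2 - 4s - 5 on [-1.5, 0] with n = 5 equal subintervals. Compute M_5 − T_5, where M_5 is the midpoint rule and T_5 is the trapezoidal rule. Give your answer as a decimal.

M_5 = -3.860625.
T_5 = -3.81.
M_5 − T_5 = -0.050625.

-0.050625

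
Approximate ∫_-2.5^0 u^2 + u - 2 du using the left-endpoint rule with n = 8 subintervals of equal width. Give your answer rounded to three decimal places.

-2.290

Δu = (0 − (-2.5))/8 = 0.3125.
Left endpoints: -2.5, -2.1875, -1.875, -1.5625, -1.25, -0.9375, -0.625, -0.3125.
f(-2.5) = 1.75, f(-2.1875) = 0.59765625, f(-1.875) = -0.359375, f(-1.5625) = -1.12109375, f(-1.25) = -1.6875, f(-0.9375) = -2.05859375, f(-0.625) = -2.234375, f(-0.3125) = -2.21484375.
Sum = Δu · [f(-2.5) + f(-2.1875) + f(-1.875) + ...].
Sum ≈ -2.290.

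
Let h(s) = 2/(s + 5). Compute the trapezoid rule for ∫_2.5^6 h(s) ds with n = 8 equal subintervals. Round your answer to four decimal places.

Δs = (6 − 2.5)/8 = 0.4375.
h(2.5) = 4/15, h(2.9375) = 32/127, h(3.375) = 16/67, h(3.8125) = 32/141, h(4.25) = 8/37, h(4.6875) = 32/155, h(5.125) = 16/81, h(5.5625) = 32/169, h(6) = 2/11.
T_8 = (Δs/2)·[h(s_0) + 2h(s_1) + ... + 2h(s_{7}) + h(s_8)].
Sum ≈ 0.7663.

0.7663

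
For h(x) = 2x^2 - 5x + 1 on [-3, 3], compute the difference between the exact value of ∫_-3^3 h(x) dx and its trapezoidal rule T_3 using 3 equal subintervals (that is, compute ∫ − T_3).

-8

Exact integral: ∫_-3^3 h(x) dx = 42.
T_3 = 50.
Error = 42 − 50 = -8.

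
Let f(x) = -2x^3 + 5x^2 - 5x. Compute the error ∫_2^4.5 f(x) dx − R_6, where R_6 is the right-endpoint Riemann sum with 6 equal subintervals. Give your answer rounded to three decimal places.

Exact integral: ∫_2^4.5 f(x) dx ≈ -99.11458.
R_6 ≈ -120.47598.
Error ≈ -99.11458 − (-120.47598) ≈ 21.361.

21.361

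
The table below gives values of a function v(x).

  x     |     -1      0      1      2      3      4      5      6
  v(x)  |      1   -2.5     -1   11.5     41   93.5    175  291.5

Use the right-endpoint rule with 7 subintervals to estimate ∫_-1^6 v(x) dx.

609

Δx = 1.
Sum = 1·[(-2.5) + (-1) + 11.5 + 41 + 93.5 + 175 + 291.5] = 609.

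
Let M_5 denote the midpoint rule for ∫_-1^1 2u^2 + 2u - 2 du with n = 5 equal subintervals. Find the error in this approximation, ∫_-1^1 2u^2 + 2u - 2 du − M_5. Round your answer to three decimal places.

Exact integral: ∫_-1^1 f(u) du ≈ -2.66667.
M_5 = -2.72.
Error ≈ -2.66667 − (-2.72) ≈ 0.053.

0.053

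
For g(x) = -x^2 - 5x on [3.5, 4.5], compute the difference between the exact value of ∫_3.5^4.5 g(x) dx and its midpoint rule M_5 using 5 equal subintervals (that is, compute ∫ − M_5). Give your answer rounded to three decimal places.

-0.003

Exact integral: ∫_3.5^4.5 g(x) dx ≈ -36.08333.
M_5 = -36.08.
Error ≈ -36.08333 − (-36.08) ≈ -0.003.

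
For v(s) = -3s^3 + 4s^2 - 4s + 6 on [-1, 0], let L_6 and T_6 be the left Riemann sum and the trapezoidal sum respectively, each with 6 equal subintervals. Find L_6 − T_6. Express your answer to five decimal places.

0.91667

L_6 ≈ 11.0393519.
T_6 ≈ 10.1226852.
L_6 − T_6 ≈ 0.91667.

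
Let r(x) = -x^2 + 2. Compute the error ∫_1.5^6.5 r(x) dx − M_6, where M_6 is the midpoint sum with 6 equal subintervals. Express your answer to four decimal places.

-0.2894

Exact integral: ∫_1.5^6.5 r(x) dx ≈ -80.416667.
M_6 ≈ -80.127315.
Error ≈ -80.416667 − (-80.127315) ≈ -0.2894.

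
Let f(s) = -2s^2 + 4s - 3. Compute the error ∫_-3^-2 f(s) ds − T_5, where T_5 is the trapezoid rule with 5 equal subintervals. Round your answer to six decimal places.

0.013333

Exact integral: ∫_-3^-2 f(s) ds ≈ -25.66666667.
T_5 = -25.68.
Error ≈ -25.66666667 − (-25.68) ≈ 0.013333.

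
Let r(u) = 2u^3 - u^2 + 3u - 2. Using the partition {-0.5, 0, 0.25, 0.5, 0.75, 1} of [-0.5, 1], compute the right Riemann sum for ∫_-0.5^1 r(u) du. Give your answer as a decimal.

-0.8125

Subinterval widths: 0.5, 0.25, 0.25, 0.25, 0.25.
Right endpoints: 0, 0.25, 0.5, 0.75, 1.
r(0) = -2, r(0.25) = -1.28125, r(0.5) = -0.5, r(0.75) = 0.53125, r(1) = 2.
Sum = Σ Δu_i · r(u_i).
Sum = -0.8125.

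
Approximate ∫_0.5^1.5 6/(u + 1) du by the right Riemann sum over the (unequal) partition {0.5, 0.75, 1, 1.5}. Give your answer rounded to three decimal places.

2.807

Subinterval widths: 0.25, 0.25, 0.5.
Right endpoints: 0.75, 1, 1.5.
f(0.75) = 24/7, f(1) = 3, f(1.5) = 2.4.
Sum = Σ Δu_i · f(u_i).
Sum ≈ 2.807.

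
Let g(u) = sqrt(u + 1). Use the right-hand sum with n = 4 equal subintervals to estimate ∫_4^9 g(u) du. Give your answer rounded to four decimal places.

14.1987

Δu = (9 − 4)/4 = 1.25.
Right endpoints: 5.25, 6.5, 7.75, 9.
g(5.25) ≈ 2.5000, g(6.5) ≈ 2.7386, g(7.75) ≈ 2.9580, g(9) ≈ 3.1623.
Sum = Δu · [g(5.25) + g(6.5) + g(7.75) + g(9)].
Sum ≈ 14.1987.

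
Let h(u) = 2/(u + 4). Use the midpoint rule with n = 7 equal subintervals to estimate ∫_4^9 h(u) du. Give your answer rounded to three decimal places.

0.971

Δu = (9 − 4)/7 = 5/7.
Midpoints: 61/14, 71/14, 81/14, 6.5, 101/14, 111/14, 121/14.
h(61/14) = 28/117, h(71/14) = 28/127, h(81/14) = 28/137, h(6.5) = 4/21, h(101/14) = 28/157, h(111/14) = 28/167, h(121/14) = 28/177.
Sum = Δu · [h(61/14) + h(71/14) + h(81/14) + ...].
Sum ≈ 0.971.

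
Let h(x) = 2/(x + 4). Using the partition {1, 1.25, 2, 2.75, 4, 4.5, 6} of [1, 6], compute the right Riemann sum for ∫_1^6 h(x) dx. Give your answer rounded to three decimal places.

1.298

Subinterval widths: 0.25, 0.75, 0.75, 1.25, 0.5, 1.5.
Right endpoints: 1.25, 2, 2.75, 4, 4.5, 6.
h(1.25) = 8/21, h(2) = 1/3, h(2.75) = 8/27, h(4) = 0.25, h(4.5) = 4/17, h(6) = 0.2.
Sum = Σ Δx_i · h(x_i).
Sum ≈ 1.298.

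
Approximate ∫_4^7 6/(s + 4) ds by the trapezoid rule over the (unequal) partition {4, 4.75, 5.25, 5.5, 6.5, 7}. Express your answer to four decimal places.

Subinterval widths: 0.75, 0.5, 0.25, 1, 0.5.
f(4) = 0.75, f(4.75) = 24/35, f(5.25) = 24/37, f(5.5) = 12/19, f(6.5) = 4/7, f(7) = 6/11.
On each subinterval the trapezoid contributes (Δs_i/2)·[f(s_{i-1}) + f(s_i)].
Sum ≈ 1.9127.

1.9127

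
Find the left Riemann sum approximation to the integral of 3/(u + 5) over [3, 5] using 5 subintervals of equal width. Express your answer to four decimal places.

Δu = (5 − 3)/5 = 0.4.
Left endpoints: 3, 3.4, 3.8, 4.2, 4.6.
f(3) = 0.375, f(3.4) = 5/14, f(3.8) = 15/44, f(4.2) = 15/46, f(4.6) = 0.3125.
Sum = Δu · [f(3) + f(3.4) + f(3.8) + f(4.2) + f(4.6)].
Sum ≈ 0.6847.

0.6847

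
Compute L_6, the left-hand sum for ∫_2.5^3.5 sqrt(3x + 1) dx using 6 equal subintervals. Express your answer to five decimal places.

Δx = (3.5 − 2.5)/6 = 1/6.
Left endpoints: 2.5, 8/3, 17/6, 3, 19/6, 10/3.
f(2.5) ≈ 2.91548, f(8/3) ≈ 3.00000, f(17/6) ≈ 3.08221, f(3) ≈ 3.16228, f(19/6) ≈ 3.24037, f(10/3) ≈ 3.31662.
Sum = Δx · [f(2.5) + f(8/3) + f(17/6) + ...].
Sum ≈ 3.11949.

3.11949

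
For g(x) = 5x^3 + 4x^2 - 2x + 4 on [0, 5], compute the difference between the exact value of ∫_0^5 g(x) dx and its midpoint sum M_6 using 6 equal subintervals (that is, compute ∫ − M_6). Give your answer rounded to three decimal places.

Exact integral: ∫_0^5 g(x) dx ≈ 942.91667.
M_6 ≈ 930.90856.
Error ≈ 942.91667 − 930.90856 ≈ 12.008.

12.008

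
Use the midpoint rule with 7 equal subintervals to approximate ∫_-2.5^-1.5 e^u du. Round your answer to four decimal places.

Δu = (-1.5 − (-2.5))/7 = 1/7.
Midpoints: -17/7, -16/7, -15/7, -2, -13/7, -12/7, -11/7.
f(-17/7) ≈ 0.0882, f(-16/7) ≈ 0.1017, f(-15/7) ≈ 0.1173, f(-2) ≈ 0.1353, f(-13/7) ≈ 0.1561, f(-12/7) ≈ 0.1801, f(-11/7) ≈ 0.2077.
Sum = Δu · [f(-17/7) + f(-16/7) + f(-15/7) + ...].
Sum ≈ 0.1409.

0.1409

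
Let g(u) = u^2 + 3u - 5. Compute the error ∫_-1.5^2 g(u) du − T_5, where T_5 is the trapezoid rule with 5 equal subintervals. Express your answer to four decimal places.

-0.2858

Exact integral: ∫_-1.5^2 g(u) du ≈ -11.083333.
T_5 = -10.7975.
Error ≈ -11.083333 − (-10.7975) ≈ -0.2858.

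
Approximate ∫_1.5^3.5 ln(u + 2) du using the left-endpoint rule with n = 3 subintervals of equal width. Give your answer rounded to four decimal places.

2.8369

Δu = (3.5 − 1.5)/3 = 2/3.
Left endpoints: 1.5, 13/6, 17/6.
f(1.5) ≈ 1.2528, f(13/6) ≈ 1.4271, f(17/6) ≈ 1.5755.
Sum = Δu · [f(1.5) + f(13/6) + f(17/6)].
Sum ≈ 2.8369.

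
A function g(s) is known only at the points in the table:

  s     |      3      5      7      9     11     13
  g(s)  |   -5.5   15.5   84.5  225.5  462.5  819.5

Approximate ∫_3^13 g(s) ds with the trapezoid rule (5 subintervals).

2390

Δs = 2.
T_5 = (2/2)·[(-5.5) + 2·15.5 + 2·84.5 + 2·225.5 + 2·462.5 + 819.5] = 2390.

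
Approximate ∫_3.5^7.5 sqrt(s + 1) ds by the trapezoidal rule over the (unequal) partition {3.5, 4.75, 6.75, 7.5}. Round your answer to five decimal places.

10.14358

Subinterval widths: 1.25, 2, 0.75.
f(3.5) ≈ 2.12132, f(4.75) ≈ 2.39792, f(6.75) ≈ 2.78388, f(7.5) ≈ 2.91548.
On each subinterval the trapezoid contributes (Δs_i/2)·[f(s_{i-1}) + f(s_i)].
Sum ≈ 10.14358.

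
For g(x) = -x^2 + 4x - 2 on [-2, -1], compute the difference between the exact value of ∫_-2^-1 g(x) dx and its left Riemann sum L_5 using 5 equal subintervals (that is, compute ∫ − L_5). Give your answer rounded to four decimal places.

Exact integral: ∫_-2^-1 g(x) dx ≈ -10.333333.
L_5 = -11.04.
Error ≈ -10.333333 − (-11.04) ≈ 0.7067.

0.7067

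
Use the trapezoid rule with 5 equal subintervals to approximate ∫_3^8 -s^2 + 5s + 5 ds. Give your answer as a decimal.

Δs = (8 − 3)/5 = 1.
f(3) = 11, f(4) = 9, f(5) = 5, f(6) = -1, f(7) = -9, f(8) = -19.
T_5 = (Δs/2)·[f(s_0) + 2f(s_1) + ... + 2f(s_{4}) + f(s_5)].
Sum = 0.

0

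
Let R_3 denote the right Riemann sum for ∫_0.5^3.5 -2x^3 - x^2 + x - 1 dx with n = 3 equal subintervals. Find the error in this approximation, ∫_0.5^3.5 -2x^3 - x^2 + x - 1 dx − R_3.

Exact integral: ∫_0.5^3.5 f(x) dx = -86.25.
R_3 = -140.
Error = -86.25 − (-140) = 53.75.

53.75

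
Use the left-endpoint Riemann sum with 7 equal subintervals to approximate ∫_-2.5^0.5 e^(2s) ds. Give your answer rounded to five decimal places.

Δs = (0.5 − (-2.5))/7 = 3/7.
Left endpoints: -2.5, -29/14, -23/14, -17/14, -11/14, -5/14, 1/14.
f(-2.5) ≈ 0.00674, f(-29/14) ≈ 0.01588, f(-23/14) ≈ 0.03741, f(-17/14) ≈ 0.08816, f(-11/14) ≈ 0.20775, f(-5/14) ≈ 0.48954, f(1/14) ≈ 1.15356.
Sum = Δs · [f(-2.5) + f(-29/14) + f(-23/14) + ...].
Sum ≈ 0.85673.

0.85673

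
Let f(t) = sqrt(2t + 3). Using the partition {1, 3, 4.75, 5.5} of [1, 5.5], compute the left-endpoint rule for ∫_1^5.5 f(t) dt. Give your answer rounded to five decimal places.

12.37379

Subinterval widths: 2, 1.75, 0.75.
Left endpoints: 1, 3, 4.75.
f(1) ≈ 2.23607, f(3) ≈ 3.00000, f(4.75) ≈ 3.53553.
Sum = Σ Δt_i · f(t_i).
Sum ≈ 12.37379.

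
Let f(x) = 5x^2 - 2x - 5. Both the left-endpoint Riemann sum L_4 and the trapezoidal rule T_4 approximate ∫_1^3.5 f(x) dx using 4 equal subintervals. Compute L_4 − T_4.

-16.015625

L_4 = 30.83984375.
T_4 = 46.85546875.
L_4 − T_4 = -16.015625.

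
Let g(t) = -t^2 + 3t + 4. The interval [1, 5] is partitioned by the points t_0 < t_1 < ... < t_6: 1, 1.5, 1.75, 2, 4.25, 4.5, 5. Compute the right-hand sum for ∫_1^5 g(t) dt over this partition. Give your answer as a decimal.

-0.46875

Subinterval widths: 0.5, 0.25, 0.25, 2.25, 0.25, 0.5.
Right endpoints: 1.5, 1.75, 2, 4.25, 4.5, 5.
g(1.5) = 6.25, g(1.75) = 6.1875, g(2) = 6, g(4.25) = -1.3125, g(4.5) = -2.75, g(5) = -6.
Sum = Σ Δt_i · g(t_i).
Sum = -0.46875.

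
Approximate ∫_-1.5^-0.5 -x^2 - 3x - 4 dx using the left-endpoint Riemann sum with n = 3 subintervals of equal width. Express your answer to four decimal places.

Δx = (-0.5 − (-1.5))/3 = 1/3.
Left endpoints: -1.5, -7/6, -5/6.
f(-1.5) = -1.75, f(-7/6) = -67/36, f(-5/6) = -79/36.
Sum = Δx · [f(-1.5) + f(-7/6) + f(-5/6)].
Sum ≈ -1.9352.

-1.9352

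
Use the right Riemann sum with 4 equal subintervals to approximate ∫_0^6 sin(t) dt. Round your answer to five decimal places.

-0.17750

Δt = (6 − 0)/4 = 1.5.
Right endpoints: 1.5, 3, 4.5, 6.
f(1.5) ≈ 0.99749, f(3) ≈ 0.14112, f(4.5) ≈ -0.97753, f(6) ≈ -0.27942.
Sum = Δt · [f(1.5) + f(3) + f(4.5) + f(6)].
Sum ≈ -0.17750.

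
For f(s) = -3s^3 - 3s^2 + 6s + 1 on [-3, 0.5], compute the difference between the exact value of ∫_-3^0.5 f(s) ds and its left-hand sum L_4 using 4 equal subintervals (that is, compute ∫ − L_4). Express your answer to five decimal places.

Exact integral: ∫_-3^0.5 f(s) ds = 10.828125.
L_4 ≈ 29.4423828.
Error ≈ 10.828125 − 29.4423828 ≈ -18.61426.

-18.61426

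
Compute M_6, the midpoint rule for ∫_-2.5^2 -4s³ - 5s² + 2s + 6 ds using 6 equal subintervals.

8.859375

Δs = (2 − (-2.5))/6 = 0.75.
Midpoints: -2.125, -1.375, -0.625, 0.125, 0.875, 1.625.
f(-2.125) = 17.5546875, f(-1.375) = 4.1953125, f(-0.625) = 3.7734375, f(0.125) = 6.1640625, f(0.875) = 1.2421875, f(1.625) = -21.1171875.
Sum = Δs · [f(-2.125) + f(-1.375) + f(-0.625) + ...].
Sum = 8.859375.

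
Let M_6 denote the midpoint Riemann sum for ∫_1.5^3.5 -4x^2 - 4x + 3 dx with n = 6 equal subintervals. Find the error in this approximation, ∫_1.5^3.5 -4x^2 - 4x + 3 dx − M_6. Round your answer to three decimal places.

-0.074

Exact integral: ∫_1.5^3.5 f(x) dx ≈ -66.66667.
M_6 ≈ -66.59259.
Error ≈ -66.66667 − (-66.59259) ≈ -0.074.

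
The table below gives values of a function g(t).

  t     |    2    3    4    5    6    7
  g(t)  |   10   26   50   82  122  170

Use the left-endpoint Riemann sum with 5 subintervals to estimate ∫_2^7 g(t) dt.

Δt = 1.
Sum = 1·[10 + 26 + 50 + 82 + 122] = 290.

290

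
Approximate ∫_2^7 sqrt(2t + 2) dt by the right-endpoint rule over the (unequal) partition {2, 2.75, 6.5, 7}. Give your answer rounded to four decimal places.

Subinterval widths: 0.75, 3.75, 0.5.
Right endpoints: 2.75, 6.5, 7.
f(2.75) ≈ 2.7386, f(6.5) ≈ 3.8730, f(7) ≈ 4.0000.
Sum = Σ Δt_i · f(t_i).
Sum ≈ 18.5776.

18.5776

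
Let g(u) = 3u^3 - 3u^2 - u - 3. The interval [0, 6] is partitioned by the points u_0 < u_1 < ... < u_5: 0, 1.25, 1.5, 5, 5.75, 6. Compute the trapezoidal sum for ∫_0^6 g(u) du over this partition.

Subinterval widths: 1.25, 0.25, 3.5, 0.75, 0.25.
g(0) = -3, g(1.25) = -3.078125, g(1.5) = -1.125, g(5) = 292, g(5.75) = 462.390625, g(6) = 531.
On each subinterval the trapezoid contributes (Δu_i/2)·[g(u_{i-1}) + g(u_i)].
Sum = 911.77734375.

911.77734375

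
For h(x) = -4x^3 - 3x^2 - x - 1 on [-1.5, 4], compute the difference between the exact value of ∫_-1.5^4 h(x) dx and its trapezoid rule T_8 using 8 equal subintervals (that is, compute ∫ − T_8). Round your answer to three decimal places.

7.799

Exact integral: ∫_-1.5^4 h(x) dx = -330.6875.
T_8 ≈ -338.48633.
Error ≈ -330.6875 − (-338.48633) ≈ 7.799.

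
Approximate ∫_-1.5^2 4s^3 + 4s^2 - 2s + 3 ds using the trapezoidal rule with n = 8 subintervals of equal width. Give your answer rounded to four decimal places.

Δs = (2 − (-1.5))/8 = 0.4375.
f(-1.5) = 1.5, f(-1.0625) = 4959/1024, f(-0.625) = 4.8359375, f(-0.1875) = 3573/1024, f(0.25) = 2.8125, f(0.6875) = 4931/1024, f(1.125) = 11.5078125, f(1.5625) = 25497/1024, f(2) = 47.
T_8 = (Δs/2)·[f(s_0) + 2f(s_1) + ... + 2f(s_{7}) + f(s_8)].
Sum ≈ 35.6357.

35.6357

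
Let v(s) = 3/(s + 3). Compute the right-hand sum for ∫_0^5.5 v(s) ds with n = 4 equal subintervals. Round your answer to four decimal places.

2.7245

Δs = (5.5 − 0)/4 = 1.375.
Right endpoints: 1.375, 2.75, 4.125, 5.5.
v(1.375) = 24/35, v(2.75) = 12/23, v(4.125) = 8/19, v(5.5) = 6/17.
Sum = Δs · [v(1.375) + v(2.75) + v(4.125) + v(5.5)].
Sum ≈ 2.7245.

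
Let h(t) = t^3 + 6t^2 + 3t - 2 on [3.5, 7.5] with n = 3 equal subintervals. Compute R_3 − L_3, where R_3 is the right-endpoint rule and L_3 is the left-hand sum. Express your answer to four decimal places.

873.3333

R_3 ≈ 2032.833333.
L_3 = 1159.5.
R_3 − L_3 ≈ 873.3333.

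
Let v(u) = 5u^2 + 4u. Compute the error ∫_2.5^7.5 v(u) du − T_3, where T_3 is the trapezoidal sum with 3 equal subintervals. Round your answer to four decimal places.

Exact integral: ∫_2.5^7.5 v(u) du ≈ 777.083333.
T_3 ≈ 788.657407.
Error ≈ 777.083333 − 788.657407 ≈ -11.5741.

-11.5741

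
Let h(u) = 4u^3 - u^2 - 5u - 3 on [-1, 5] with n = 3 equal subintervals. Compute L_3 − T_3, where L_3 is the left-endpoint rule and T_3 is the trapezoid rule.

L_3 = 146.
T_3 = 596.
L_3 − T_3 = -450.

-450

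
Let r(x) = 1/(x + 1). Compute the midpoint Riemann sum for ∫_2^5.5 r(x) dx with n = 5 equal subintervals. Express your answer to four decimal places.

Δx = (5.5 − 2)/5 = 0.7.
Midpoints: 2.35, 3.05, 3.75, 4.45, 5.15.
r(2.35) = 20/67, r(3.05) = 20/81, r(3.75) = 4/19, r(4.45) = 20/109, r(5.15) = 20/123.
Sum = Δx · [r(2.35) + r(3.05) + r(3.75) + r(4.45) + r(5.15)].
Sum ≈ 0.7714.

0.7714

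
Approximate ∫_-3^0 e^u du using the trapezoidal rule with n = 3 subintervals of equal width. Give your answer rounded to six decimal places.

Δu = (0 − (-3))/3 = 1.
f(-3) ≈ 0.049787, f(-2) ≈ 0.135335, f(-1) ≈ 0.367879, f(0) ≈ 1.000000.
T_3 = (Δu/2)·[f(u_0) + 2f(u_1) + 2f(u_2) + f(u_3)].
Sum ≈ 1.028108.

1.028108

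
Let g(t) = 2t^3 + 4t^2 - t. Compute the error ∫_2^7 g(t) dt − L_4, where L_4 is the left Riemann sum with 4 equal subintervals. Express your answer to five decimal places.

487.76042

Exact integral: ∫_2^7 g(t) dt ≈ 1616.6666667.
L_4 = 1128.90625.
Error ≈ 1616.6666667 − 1128.90625 ≈ 487.76042.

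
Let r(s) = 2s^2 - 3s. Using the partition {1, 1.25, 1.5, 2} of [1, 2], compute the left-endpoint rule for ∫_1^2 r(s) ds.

-0.40625

Subinterval widths: 0.25, 0.25, 0.5.
Left endpoints: 1, 1.25, 1.5.
r(1) = -1, r(1.25) = -0.625, r(1.5) = 0.
Sum = Σ Δs_i · r(s_i).
Sum = -0.40625.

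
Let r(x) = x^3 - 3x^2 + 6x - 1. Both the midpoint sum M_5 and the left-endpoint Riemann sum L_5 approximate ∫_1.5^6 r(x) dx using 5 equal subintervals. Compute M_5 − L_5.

54.7509375

M_5 = 204.3534375.
L_5 = 149.6025.
M_5 − L_5 = 54.7509375.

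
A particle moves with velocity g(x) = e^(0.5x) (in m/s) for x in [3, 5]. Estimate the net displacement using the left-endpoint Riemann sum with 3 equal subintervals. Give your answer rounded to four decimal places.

Δx = (5 − 3)/3 = 2/3.
Left endpoints: 3, 11/3, 13/3.
g(3) ≈ 4.4817, g(11/3) ≈ 6.2547, g(13/3) ≈ 8.7291.
Sum = Δx · [g(3) + g(11/3) + g(13/3)].
Sum ≈ 12.9770.

12.9770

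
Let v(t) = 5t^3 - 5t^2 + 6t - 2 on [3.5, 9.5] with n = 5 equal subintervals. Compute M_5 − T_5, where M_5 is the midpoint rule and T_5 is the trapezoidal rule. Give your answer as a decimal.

-199.8

M_5 = 8791.65.
T_5 = 8991.45.
M_5 − T_5 = -199.8.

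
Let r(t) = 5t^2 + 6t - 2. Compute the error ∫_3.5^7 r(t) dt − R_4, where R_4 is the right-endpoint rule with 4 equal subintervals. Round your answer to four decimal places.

Exact integral: ∫_3.5^7 r(t) dt ≈ 603.458333.
R_4 = 695.26953125.
Error ≈ 603.458333 − 695.26953125 ≈ -91.8112.

-91.8112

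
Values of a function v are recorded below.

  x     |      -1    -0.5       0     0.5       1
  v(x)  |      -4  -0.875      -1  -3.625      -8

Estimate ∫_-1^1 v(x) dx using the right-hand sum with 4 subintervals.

Δx = 0.5.
Sum = 0.5·[(-0.875) + (-1) + (-3.625) + (-8)] = -6.75.

-6.75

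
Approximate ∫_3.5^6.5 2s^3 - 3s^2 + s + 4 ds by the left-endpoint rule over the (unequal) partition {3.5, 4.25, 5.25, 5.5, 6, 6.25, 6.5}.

508.546875

Subinterval widths: 0.75, 1, 0.25, 0.5, 0.25, 0.25.
Left endpoints: 3.5, 4.25, 5.25, 5.5, 6, 6.25.
f(3.5) = 56.5, f(4.25) = 107.59375, f(5.25) = 215.96875, f(5.5) = 251.5, f(6) = 334, f(6.25) = 381.34375.
Sum = Σ Δs_i · f(s_i).
Sum = 508.546875.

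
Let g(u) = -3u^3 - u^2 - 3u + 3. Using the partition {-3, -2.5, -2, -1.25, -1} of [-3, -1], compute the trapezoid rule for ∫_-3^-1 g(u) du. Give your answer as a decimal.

71.2109375

Subinterval widths: 0.5, 0.5, 0.75, 0.25.
g(-3) = 84, g(-2.5) = 51.125, g(-2) = 29, g(-1.25) = 11.046875, g(-1) = 8.
On each subinterval the trapezoid contributes (Δu_i/2)·[g(u_{i-1}) + g(u_i)].
Sum = 71.2109375.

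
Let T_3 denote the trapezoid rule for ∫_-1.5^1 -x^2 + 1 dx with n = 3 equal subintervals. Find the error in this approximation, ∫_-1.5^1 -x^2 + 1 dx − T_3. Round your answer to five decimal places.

0.28935

Exact integral: ∫_-1.5^1 f(x) dx ≈ 1.0416667.
T_3 ≈ 0.7523148.
Error ≈ 1.0416667 − 0.7523148 ≈ 0.28935.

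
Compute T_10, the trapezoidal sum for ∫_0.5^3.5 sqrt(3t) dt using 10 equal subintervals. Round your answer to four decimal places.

7.1469

Δt = (3.5 − 0.5)/10 = 0.3.
f(0.5) ≈ 1.2247, f(0.8) ≈ 1.5492, f(1.1) ≈ 1.8166, f(1.4) ≈ 2.0494, f(1.7) ≈ 2.2583, f(2) ≈ 2.4495, f(2.3) ≈ 2.6268, f(2.6) ≈ 2.7928, f(2.9) ≈ 2.9496, f(3.2) ≈ 3.0984, f(3.5) ≈ 3.2404.
T_10 = (Δt/2)·[f(t_0) + 2f(t_1) + ... + 2f(t_{9}) + f(t_10)].
Sum ≈ 7.1469.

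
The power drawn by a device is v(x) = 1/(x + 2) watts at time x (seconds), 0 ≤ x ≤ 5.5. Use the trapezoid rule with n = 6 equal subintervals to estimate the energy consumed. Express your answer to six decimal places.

1.337682

Δx = (5.5 − 0)/6 = 11/12.
v(0) = 0.5, v(11/12) = 12/35, v(11/6) = 6/23, v(2.75) = 4/19, v(11/3) = 3/17, v(55/12) = 12/79, v(5.5) = 2/15.
T_6 = (Δx/2)·[v(x_0) + 2v(x_1) + ... + 2v(x_{5}) + v(x_6)].
Sum ≈ 1.337682.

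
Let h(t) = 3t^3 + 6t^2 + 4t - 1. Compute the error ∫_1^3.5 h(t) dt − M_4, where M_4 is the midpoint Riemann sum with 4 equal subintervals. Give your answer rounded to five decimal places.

2.13623

Exact integral: ∫_1^3.5 h(t) dt = 215.546875.
M_4 ≈ 213.4106445.
Error ≈ 215.546875 − 213.4106445 ≈ 2.13623.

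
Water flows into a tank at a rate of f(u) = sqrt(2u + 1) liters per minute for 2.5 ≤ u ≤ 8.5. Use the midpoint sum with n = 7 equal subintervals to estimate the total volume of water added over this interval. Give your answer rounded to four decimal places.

Δu = (8.5 − 2.5)/7 = 6/7.
Midpoints: 41/14, 53/14, 65/14, 5.5, 89/14, 101/14, 113/14.
f(41/14) ≈ 2.6186, f(53/14) ≈ 2.9277, f(65/14) ≈ 3.2071, f(5.5) ≈ 3.4641, f(89/14) ≈ 3.7033, f(101/14) ≈ 3.9279, f(113/14) ≈ 4.1404.
Sum = Δu · [f(41/14) + f(53/14) + f(65/14) + ...].
Sum ≈ 20.5621.

20.5621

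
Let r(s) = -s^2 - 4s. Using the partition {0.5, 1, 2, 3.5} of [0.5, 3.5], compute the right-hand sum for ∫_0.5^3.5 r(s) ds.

Subinterval widths: 0.5, 1, 1.5.
Right endpoints: 1, 2, 3.5.
r(1) = -5, r(2) = -12, r(3.5) = -26.25.
Sum = Σ Δs_i · r(s_i).
Sum = -53.875.

-53.875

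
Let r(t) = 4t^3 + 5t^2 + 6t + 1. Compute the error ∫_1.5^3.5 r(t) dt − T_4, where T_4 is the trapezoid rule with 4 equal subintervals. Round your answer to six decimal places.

Exact integral: ∫_1.5^3.5 r(t) dt ≈ 242.83333333.
T_4 = 245.75.
Error ≈ 242.83333333 − 245.75 ≈ -2.916667.

-2.916667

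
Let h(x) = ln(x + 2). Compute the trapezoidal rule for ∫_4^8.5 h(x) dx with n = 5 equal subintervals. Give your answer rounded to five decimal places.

9.43407

Δx = (8.5 − 4)/5 = 0.9.
h(4) ≈ 1.79176, h(4.9) ≈ 1.93152, h(5.8) ≈ 2.05412, h(6.7) ≈ 2.16332, h(7.6) ≈ 2.26176, h(8.5) ≈ 2.35138.
T_5 = (Δx/2)·[h(x_0) + 2h(x_1) + ... + 2h(x_{4}) + h(x_5)].
Sum ≈ 9.43407.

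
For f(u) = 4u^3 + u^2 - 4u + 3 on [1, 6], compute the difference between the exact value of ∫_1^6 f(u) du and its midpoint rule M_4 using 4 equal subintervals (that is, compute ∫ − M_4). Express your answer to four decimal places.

Exact integral: ∫_1^6 f(u) du ≈ 1311.666667.
M_4 = 1283.671875.
Error ≈ 1311.666667 − 1283.671875 ≈ 27.9948.

27.9948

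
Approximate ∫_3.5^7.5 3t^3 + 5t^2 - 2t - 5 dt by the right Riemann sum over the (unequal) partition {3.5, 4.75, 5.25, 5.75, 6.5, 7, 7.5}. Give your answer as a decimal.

Subinterval widths: 1.25, 0.5, 0.5, 0.75, 0.5, 0.5.
Right endpoints: 4.75, 5.25, 5.75, 6.5, 7, 7.5.
f(4.75) = 419.828125, f(5.25) = 556.421875, f(5.75) = 719.140625, f(6.5) = 1017.125, f(7) = 1255, f(7.5) = 1526.875.
Sum = Σ Δt_i · f(t_i).
Sum = 3316.34765625.

3316.34765625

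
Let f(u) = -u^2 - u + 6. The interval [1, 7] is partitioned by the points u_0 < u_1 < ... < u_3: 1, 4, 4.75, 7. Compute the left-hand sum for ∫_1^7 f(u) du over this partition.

-46.453125

Subinterval widths: 3, 0.75, 2.25.
Left endpoints: 1, 4, 4.75.
f(1) = 4, f(4) = -14, f(4.75) = -21.3125.
Sum = Σ Δu_i · f(u_i).
Sum = -46.453125.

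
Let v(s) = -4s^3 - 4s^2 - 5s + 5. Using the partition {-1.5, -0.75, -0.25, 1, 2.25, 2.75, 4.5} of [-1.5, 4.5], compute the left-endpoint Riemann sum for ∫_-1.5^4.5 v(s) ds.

-235.4375

Subinterval widths: 0.75, 0.5, 1.25, 1.25, 0.5, 1.75.
Left endpoints: -1.5, -0.75, -0.25, 1, 2.25, 2.75.
v(-1.5) = 17, v(-0.75) = 8.1875, v(-0.25) = 6.0625, v(1) = -8, v(2.25) = -72.0625, v(2.75) = -122.1875.
Sum = Σ Δs_i · v(s_i).
Sum = -235.4375.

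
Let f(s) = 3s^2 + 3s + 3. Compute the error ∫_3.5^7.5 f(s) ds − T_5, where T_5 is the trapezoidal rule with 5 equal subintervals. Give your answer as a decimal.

Exact integral: ∫_3.5^7.5 f(s) ds = 457.
T_5 = 458.28.
Error = 457 − 458.28 = -1.28.

-1.28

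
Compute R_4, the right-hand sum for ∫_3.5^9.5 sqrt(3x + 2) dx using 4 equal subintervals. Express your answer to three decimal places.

Δx = (9.5 − 3.5)/4 = 1.5.
Right endpoints: 5, 6.5, 8, 9.5.
f(5) ≈ 4.123, f(6.5) ≈ 4.637, f(8) ≈ 5.099, f(9.5) ≈ 5.523.
Sum = Δx · [f(5) + f(6.5) + f(8) + f(9.5)].
Sum ≈ 29.072.

29.072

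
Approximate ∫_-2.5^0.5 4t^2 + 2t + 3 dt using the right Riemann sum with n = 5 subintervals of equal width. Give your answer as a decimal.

19.32

Δt = (0.5 − (-2.5))/5 = 0.6.
Right endpoints: -1.9, -1.3, -0.7, -0.1, 0.5.
f(-1.9) = 13.64, f(-1.3) = 7.16, f(-0.7) = 3.56, f(-0.1) = 2.84, f(0.5) = 5.
Sum = Δt · [f(-1.9) + f(-1.3) + f(-0.7) + f(-0.1) + f(0.5)].
Sum = 19.32.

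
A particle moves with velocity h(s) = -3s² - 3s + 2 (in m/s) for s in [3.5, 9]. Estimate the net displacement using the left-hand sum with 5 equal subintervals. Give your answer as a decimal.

-659.065

Δs = (9 − 3.5)/5 = 1.1.
Left endpoints: 3.5, 4.6, 5.7, 6.8, 7.9.
h(3.5) = -45.25, h(4.6) = -75.28, h(5.7) = -112.57, h(6.8) = -157.12, h(7.9) = -208.93.
Sum = Δs · [h(3.5) + h(4.6) + h(5.7) + h(6.8) + h(7.9)].
Sum = -659.065.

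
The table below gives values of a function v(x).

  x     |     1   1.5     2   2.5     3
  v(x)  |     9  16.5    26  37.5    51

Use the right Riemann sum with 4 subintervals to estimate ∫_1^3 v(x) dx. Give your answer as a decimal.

Δx = 0.5.
Sum = 0.5·[16.5 + 26 + 37.5 + 51] = 65.5.

65.5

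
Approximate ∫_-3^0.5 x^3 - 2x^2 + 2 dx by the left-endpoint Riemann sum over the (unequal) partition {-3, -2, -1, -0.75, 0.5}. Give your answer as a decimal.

-56.68359375

Subinterval widths: 1, 1, 0.25, 1.25.
Left endpoints: -3, -2, -1, -0.75.
f(-3) = -43, f(-2) = -14, f(-1) = -1, f(-0.75) = 0.453125.
Sum = Σ Δx_i · f(x_i).
Sum = -56.68359375.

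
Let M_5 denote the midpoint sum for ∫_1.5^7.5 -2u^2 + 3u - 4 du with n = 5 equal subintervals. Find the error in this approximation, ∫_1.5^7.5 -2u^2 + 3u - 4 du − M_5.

Exact integral: ∫_1.5^7.5 f(u) du = -222.
M_5 = -220.56.
Error = -222 − (-220.56) = -1.44.

-1.44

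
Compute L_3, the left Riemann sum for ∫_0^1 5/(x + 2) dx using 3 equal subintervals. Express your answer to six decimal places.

2.172619

Δx = (1 − 0)/3 = 1/3.
Left endpoints: 0, 1/3, 2/3.
f(0) = 2.5, f(1/3) = 15/7, f(2/3) = 1.875.
Sum = Δx · [f(0) + f(1/3) + f(2/3)].
Sum ≈ 2.172619.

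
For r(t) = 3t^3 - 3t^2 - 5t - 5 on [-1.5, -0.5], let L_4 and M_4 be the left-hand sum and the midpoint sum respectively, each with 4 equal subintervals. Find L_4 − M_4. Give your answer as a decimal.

-1.53125

L_4 = -8.46875.
M_4 = -6.9375.
L_4 − M_4 = -1.53125.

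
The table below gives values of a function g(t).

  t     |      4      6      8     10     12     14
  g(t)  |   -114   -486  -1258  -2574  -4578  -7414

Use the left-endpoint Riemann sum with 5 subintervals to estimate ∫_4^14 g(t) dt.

-18020

Δt = 2.
Sum = 2·[(-114) + (-486) + (-1258) + (-2574) + (-4578)] = -18020.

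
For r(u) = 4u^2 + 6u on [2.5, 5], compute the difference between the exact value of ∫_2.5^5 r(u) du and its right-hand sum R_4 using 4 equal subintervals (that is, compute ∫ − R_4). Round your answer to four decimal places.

-28.7760

Exact integral: ∫_2.5^5 r(u) du ≈ 202.083333.
R_4 = 230.859375.
Error ≈ 202.083333 − 230.859375 ≈ -28.7760.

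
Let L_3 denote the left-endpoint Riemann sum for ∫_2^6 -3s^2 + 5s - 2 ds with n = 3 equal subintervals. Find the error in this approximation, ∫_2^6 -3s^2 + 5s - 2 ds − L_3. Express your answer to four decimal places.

Exact integral: ∫_2^6 f(s) ds = -136.
L_3 ≈ -88.888889.
Error ≈ -136 − (-88.888889) ≈ -47.1111.

-47.1111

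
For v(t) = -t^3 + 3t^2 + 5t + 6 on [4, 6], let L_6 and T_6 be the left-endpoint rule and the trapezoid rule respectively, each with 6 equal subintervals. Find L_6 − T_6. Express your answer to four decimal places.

L_6 ≈ -32.777778.
T_6 ≈ -46.444444.
L_6 − T_6 ≈ 13.6667.

13.6667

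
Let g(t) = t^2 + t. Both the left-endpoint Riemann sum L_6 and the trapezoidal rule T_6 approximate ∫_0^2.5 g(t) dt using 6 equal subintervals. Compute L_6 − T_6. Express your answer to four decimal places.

L_6 ≈ 6.582755.
T_6 ≈ 8.405671.
L_6 − T_6 ≈ -1.8229.

-1.8229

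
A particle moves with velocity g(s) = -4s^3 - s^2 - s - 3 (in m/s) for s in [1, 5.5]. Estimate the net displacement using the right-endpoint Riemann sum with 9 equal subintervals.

-1178.625

Δs = (5.5 − 1)/9 = 0.5.
Right endpoints: 1.5, 2, 2.5, 3, 3.5, 4, 4.5, 5, 5.5.
g(1.5) = -20.25, g(2) = -41, g(2.5) = -74.25, g(3) = -123, g(3.5) = -190.25, g(4) = -279, g(4.5) = -392.25, g(5) = -533, g(5.5) = -704.25.
Sum = Δs · [g(1.5) + g(2) + g(2.5) + ...].
Sum = -1178.625.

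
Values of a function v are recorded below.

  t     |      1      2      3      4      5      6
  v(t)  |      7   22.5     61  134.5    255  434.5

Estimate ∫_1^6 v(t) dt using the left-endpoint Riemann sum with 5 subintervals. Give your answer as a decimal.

480

Δt = 1.
Sum = 1·[7 + 22.5 + 61 + 134.5 + 255] = 480.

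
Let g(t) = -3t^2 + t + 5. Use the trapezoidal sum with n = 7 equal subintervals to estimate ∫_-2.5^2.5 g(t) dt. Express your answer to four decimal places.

Δt = (2.5 − (-2.5))/7 = 5/7.
g(-2.5) = -16.25, g(-25/14) = -1245/196, g(-15/14) = 95/196, g(-5/14) = 835/196, g(5/14) = 975/196, g(15/14) = 515/196, g(25/14) = -545/196, g(2.5) = -11.25.
T_7 = (Δt/2)·[g(t_0) + 2g(t_1) + ... + 2g(t_{6}) + g(t_7)].
Sum ≈ -7.5255.

-7.5255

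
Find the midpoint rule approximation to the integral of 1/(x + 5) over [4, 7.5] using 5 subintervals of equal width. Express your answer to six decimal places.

0.328383

Δx = (7.5 − 4)/5 = 0.7.
Midpoints: 4.35, 5.05, 5.75, 6.45, 7.15.
f(4.35) = 20/187, f(5.05) = 20/201, f(5.75) = 4/43, f(6.45) = 20/229, f(7.15) = 20/243.
Sum = Δx · [f(4.35) + f(5.05) + f(5.75) + f(6.45) + f(7.15)].
Sum ≈ 0.328383.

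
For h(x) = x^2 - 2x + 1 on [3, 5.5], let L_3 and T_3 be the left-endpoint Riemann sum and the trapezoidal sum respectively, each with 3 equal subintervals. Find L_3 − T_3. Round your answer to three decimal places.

L_3 ≈ 21.22685.
T_3 ≈ 27.99769.
L_3 − T_3 ≈ -6.771.

-6.771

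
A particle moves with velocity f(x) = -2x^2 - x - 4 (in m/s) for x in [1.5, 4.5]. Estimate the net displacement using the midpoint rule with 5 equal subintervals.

-79.32

Δx = (4.5 − 1.5)/5 = 0.6.
Midpoints: 1.8, 2.4, 3, 3.6, 4.2.
f(1.8) = -12.28, f(2.4) = -17.92, f(3) = -25, f(3.6) = -33.52, f(4.2) = -43.48.
Sum = Δx · [f(1.8) + f(2.4) + f(3) + f(3.6) + f(4.2)].
Sum = -79.32.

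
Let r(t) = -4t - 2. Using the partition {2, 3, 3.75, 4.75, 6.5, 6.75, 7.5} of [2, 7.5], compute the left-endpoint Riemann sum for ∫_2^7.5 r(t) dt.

Subinterval widths: 1, 0.75, 1, 1.75, 0.25, 0.75.
Left endpoints: 2, 3, 3.75, 4.75, 6.5, 6.75.
r(2) = -10, r(3) = -14, r(3.75) = -17, r(4.75) = -21, r(6.5) = -28, r(6.75) = -29.
Sum = Σ Δt_i · r(t_i).
Sum = -103.

-103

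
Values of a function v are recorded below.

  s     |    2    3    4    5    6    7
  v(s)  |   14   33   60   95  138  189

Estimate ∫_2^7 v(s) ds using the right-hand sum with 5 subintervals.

Δs = 1.
Sum = 1·[33 + 60 + 95 + 138 + 189] = 515.

515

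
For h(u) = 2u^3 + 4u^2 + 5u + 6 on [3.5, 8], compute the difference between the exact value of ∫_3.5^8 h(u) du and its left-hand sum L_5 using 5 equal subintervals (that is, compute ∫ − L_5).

Exact integral: ∫_3.5^8 h(u) du = 2754.84375.
L_5 = 2252.745.
Error = 2754.84375 − 2252.745 = 502.09875.

502.09875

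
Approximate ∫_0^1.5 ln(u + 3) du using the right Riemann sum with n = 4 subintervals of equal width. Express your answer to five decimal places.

2.04724

Δu = (1.5 − 0)/4 = 0.375.
Right endpoints: 0.375, 0.75, 1.125, 1.5.
f(0.375) ≈ 1.21640, f(0.75) ≈ 1.32176, f(1.125) ≈ 1.41707, f(1.5) ≈ 1.50408.
Sum = Δu · [f(0.375) + f(0.75) + f(1.125) + f(1.5)].
Sum ≈ 2.04724.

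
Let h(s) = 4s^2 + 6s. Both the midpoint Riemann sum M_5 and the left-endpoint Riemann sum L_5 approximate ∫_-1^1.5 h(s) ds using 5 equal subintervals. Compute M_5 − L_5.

4.375

M_5 = 9.375.
L_5 = 5.
M_5 − L_5 = 4.375.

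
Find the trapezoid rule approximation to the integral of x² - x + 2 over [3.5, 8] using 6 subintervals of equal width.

139.921875

Δx = (8 − 3.5)/6 = 0.75.
f(3.5) = 10.75, f(4.25) = 15.8125, f(5) = 22, f(5.75) = 29.3125, f(6.5) = 37.75, f(7.25) = 47.3125, f(8) = 58.
T_6 = (Δx/2)·[f(x_0) + 2f(x_1) + ... + 2f(x_{5}) + f(x_6)].
Sum = 139.921875.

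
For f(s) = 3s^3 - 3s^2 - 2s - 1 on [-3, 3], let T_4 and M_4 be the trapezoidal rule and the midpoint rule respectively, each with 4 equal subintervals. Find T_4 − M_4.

-10.125

T_4 = -66.75.
M_4 = -56.625.
T_4 − M_4 = -10.125.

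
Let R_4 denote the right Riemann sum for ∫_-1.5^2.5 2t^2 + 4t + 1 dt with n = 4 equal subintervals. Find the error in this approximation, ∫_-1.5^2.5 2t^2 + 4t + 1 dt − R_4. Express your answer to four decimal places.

Exact integral: ∫_-1.5^2.5 f(t) dt ≈ 24.666667.
R_4 = 38.
Error ≈ 24.666667 − 38 ≈ -13.3333.

-13.3333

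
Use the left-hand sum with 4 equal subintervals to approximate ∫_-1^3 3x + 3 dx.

18

Δx = (3 − (-1))/4 = 1.
Left endpoints: -1, 0, 1, 2.
f(-1) = 0, f(0) = 3, f(1) = 6, f(2) = 9.
Sum = Δx · [f(-1) + f(0) + f(1) + f(2)].
Sum = 18.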